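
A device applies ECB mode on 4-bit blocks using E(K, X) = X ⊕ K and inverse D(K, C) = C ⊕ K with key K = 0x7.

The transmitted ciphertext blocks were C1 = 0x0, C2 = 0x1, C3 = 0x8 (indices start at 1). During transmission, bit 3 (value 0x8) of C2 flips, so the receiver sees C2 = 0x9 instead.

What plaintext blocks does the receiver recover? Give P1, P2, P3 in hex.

ECB decryption: P_i = D(K, C_i).
Only C2 changed, to 0x9. In ECB, a change in C_i affects only P_i. Decrypting the received ciphertext:
P1: D(K, 0x0) = 0x7.
P2: D(K, 0x9) = 0xE.
P3: D(K, 0x8) = 0xF.
Blocks that differ from the original plaintext: P2.

P1 = 0x7, P2 = 0xE, P3 = 0xF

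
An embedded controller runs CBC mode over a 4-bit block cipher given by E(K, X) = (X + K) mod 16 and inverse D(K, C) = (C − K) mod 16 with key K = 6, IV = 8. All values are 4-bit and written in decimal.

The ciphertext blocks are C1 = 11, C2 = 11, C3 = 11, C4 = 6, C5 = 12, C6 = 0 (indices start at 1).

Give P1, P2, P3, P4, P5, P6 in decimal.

CBC decryption: P_i = D(K, C_i) ⊕ C_{i−1}, with C_{0} = IV.
P1: D(K, 11) = 5; 5 ⊕ 8 = 13.
P2: D(K, 11) = 5; 5 ⊕ 11 = 14.
P3: D(K, 11) = 5; 5 ⊕ 11 = 14.
P4: D(K, 6) = 0; 0 ⊕ 11 = 11.
P5: D(K, 12) = 6; 6 ⊕ 6 = 0.
P6: D(K, 0) = 10; 10 ⊕ 12 = 6.

P1 = 13, P2 = 14, P3 = 14, P4 = 11, P5 = 0, P6 = 6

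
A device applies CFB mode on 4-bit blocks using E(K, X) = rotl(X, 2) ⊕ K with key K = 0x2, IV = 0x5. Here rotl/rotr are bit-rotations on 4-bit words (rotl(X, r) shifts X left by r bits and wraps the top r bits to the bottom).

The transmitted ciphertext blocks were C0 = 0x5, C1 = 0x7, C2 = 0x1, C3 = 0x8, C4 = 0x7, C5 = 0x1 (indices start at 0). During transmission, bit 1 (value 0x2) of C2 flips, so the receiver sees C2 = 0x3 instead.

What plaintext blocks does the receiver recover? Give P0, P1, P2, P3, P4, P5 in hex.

P0 = 0x2, P1 = 0x0, P2 = 0xC, P3 = 0x6, P4 = 0x7, P5 = 0xE

CFB decryption: P_i = C_i ⊕ E(K, C_{i−1}), with C_{−1} = IV.
Only C2 changed, to 0x3. In CFB, a change in C_i flips the same bit in P_i and garbles P_{i+1}. Decrypting the received ciphertext:
P0: E(K, 0x5) = 0x7; 0x5 ⊕ 0x7 = 0x2.
P1: E(K, 0x5) = 0x7; 0x7 ⊕ 0x7 = 0x0.
P2: E(K, 0x7) = 0xF; 0x3 ⊕ 0xF = 0xC.
P3: E(K, 0x3) = 0xE; 0x8 ⊕ 0xE = 0x6.
P4: E(K, 0x8) = 0x0; 0x7 ⊕ 0x0 = 0x7.
P5: E(K, 0x7) = 0xF; 0x1 ⊕ 0xF = 0xE.
Blocks that differ from the original plaintext: P2, P3.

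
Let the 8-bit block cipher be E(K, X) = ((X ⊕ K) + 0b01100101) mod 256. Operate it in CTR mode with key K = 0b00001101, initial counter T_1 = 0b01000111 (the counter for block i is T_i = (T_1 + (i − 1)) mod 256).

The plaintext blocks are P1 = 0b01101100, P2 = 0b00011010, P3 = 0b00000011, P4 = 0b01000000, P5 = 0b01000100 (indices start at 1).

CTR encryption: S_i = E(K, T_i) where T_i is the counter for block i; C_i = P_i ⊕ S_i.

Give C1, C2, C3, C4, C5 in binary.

C1 = 0b11000011, C2 = 0b10110000, C3 = 0b10101010, C4 = 0b11101100, C5 = 0b11101111

C1: T = 0b01000111, S = E(K, T) = 0b10101111; 0b01101100 ⊕ 0b10101111 = 0b11000011.
C2: T = 0b01001000, S = E(K, T) = 0b10101010; 0b00011010 ⊕ 0b10101010 = 0b10110000.
C3: T = 0b01001001, S = E(K, T) = 0b10101001; 0b00000011 ⊕ 0b10101001 = 0b10101010.
C4: T = 0b01001010, S = E(K, T) = 0b10101100; 0b01000000 ⊕ 0b10101100 = 0b11101100.
C5: T = 0b01001011, S = E(K, T) = 0b10101011; 0b01000100 ⊕ 0b10101011 = 0b11101111.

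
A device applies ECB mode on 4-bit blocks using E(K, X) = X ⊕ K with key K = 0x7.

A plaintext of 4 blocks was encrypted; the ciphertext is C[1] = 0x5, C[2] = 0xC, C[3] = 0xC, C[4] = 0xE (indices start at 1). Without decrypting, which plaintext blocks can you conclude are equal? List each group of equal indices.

P[2] = P[3]

ECB encrypts each block independently with the same key, so equal ciphertext blocks imply equal plaintext blocks.
C[2] = C[3] = 0xC, so P[2] = P[3].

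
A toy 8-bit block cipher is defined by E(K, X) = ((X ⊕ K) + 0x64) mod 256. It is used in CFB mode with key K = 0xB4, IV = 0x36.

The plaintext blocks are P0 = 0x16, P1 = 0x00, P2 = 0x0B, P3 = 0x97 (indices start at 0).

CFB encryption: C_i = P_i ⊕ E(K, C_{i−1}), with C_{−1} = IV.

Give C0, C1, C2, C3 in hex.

C0 = 0xF0, C1 = 0xA8, C2 = 0x8B, C3 = 0x34

C0: E(K, 0x36) = 0xE6; 0x16 ⊕ 0xE6 = 0xF0.
C1: E(K, 0xF0) = 0xA8; 0x00 ⊕ 0xA8 = 0xA8.
C2: E(K, 0xA8) = 0x80; 0x0B ⊕ 0x80 = 0x8B.
C3: E(K, 0x8B) = 0xA3; 0x97 ⊕ 0xA3 = 0x34.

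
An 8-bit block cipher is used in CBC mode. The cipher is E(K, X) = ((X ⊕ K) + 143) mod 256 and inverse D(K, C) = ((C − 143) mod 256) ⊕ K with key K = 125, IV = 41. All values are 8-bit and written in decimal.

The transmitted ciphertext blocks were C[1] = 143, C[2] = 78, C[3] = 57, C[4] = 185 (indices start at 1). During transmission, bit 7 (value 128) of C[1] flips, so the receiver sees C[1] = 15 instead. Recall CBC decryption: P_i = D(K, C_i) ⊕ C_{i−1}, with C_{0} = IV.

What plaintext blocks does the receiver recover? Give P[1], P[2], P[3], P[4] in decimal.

P[1] = 212, P[2] = 205, P[3] = 153, P[4] = 110

Only C[1] changed, to 15. In CBC, a change in C_i garbles P_i and flips the same bit in P_{i+1}. Decrypting the received ciphertext:
P[1]: D(K, 15) = 253; 253 ⊕ 41 = 212.
P[2]: D(K, 78) = 194; 194 ⊕ 15 = 205.
P[3]: D(K, 57) = 215; 215 ⊕ 78 = 153.
P[4]: D(K, 185) = 87; 87 ⊕ 57 = 110.
Blocks that differ from the original plaintext: P[1], P[2].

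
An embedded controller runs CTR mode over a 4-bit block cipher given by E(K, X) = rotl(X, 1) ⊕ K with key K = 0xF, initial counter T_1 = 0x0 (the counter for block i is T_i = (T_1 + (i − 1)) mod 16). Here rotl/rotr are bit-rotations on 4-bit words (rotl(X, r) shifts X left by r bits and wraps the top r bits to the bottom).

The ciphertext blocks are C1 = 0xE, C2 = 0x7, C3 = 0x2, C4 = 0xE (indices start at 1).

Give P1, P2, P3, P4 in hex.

P1 = 0x1, P2 = 0xA, P3 = 0x9, P4 = 0x7

CTR decryption: S_i = E(K, T_i) where T_i is the counter for block i; P_i = C_i ⊕ S_i.
P1: T = 0x0, S = E(K, T) = 0xF; 0xE ⊕ 0xF = 0x1.
P2: T = 0x1, S = E(K, T) = 0xD; 0x7 ⊕ 0xD = 0xA.
P3: T = 0x2, S = E(K, T) = 0xB; 0x2 ⊕ 0xB = 0x9.
P4: T = 0x3, S = E(K, T) = 0x9; 0xE ⊕ 0x9 = 0x7.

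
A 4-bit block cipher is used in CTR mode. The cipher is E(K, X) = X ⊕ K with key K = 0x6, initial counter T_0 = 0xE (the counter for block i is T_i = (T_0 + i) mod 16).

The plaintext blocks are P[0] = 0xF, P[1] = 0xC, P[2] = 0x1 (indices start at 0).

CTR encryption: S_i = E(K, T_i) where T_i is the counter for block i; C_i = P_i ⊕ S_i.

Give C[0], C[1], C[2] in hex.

C[0]: T = 0xE, S = E(K, T) = 0x8; 0xF ⊕ 0x8 = 0x7.
C[1]: T = 0xF, S = E(K, T) = 0x9; 0xC ⊕ 0x9 = 0x5.
C[2]: T = 0x0, S = E(K, T) = 0x6; 0x1 ⊕ 0x6 = 0x7.

C[0] = 0x7, C[1] = 0x5, C[2] = 0x7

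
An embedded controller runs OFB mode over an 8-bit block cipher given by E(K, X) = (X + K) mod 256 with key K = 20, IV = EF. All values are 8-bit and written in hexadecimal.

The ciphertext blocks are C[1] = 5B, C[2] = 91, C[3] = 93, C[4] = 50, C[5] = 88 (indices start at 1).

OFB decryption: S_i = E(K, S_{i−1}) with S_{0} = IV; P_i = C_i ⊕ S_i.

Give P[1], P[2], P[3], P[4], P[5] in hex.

P[1]: S = E(K, EF) = 0F; 5B ⊕ 0F = 54.
P[2]: S = E(K, 0F) = 2F; 91 ⊕ 2F = BE.
P[3]: S = E(K, 2F) = 4F; 93 ⊕ 4F = DC.
P[4]: S = E(K, 4F) = 6F; 50 ⊕ 6F = 3F.
P[5]: S = E(K, 6F) = 8F; 88 ⊕ 8F = 07.

P[1] = 54, P[2] = BE, P[3] = DC, P[4] = 3F, P[5] = 07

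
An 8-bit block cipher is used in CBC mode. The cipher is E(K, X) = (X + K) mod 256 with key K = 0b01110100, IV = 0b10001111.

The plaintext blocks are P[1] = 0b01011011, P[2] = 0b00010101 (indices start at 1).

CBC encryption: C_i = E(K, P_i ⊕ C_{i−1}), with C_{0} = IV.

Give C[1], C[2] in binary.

C[1] = 0b01001000, C[2] = 0b11010001

C[1]: P[1] ⊕ 0b10001111 = 0b11010100; E(K, 0b11010100) = 0b01001000.
C[2]: P[2] ⊕ 0b01001000 = 0b01011101; E(K, 0b01011101) = 0b11010001.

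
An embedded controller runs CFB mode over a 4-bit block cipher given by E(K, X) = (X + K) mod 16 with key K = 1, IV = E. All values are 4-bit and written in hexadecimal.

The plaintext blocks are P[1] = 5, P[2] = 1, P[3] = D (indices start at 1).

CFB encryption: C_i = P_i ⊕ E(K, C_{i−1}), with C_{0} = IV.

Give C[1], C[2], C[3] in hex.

C[1] = A, C[2] = A, C[3] = 6

C[1]: E(K, E) = F; 5 ⊕ F = A.
C[2]: E(K, A) = B; 1 ⊕ B = A.
C[3]: E(K, A) = B; D ⊕ B = 6.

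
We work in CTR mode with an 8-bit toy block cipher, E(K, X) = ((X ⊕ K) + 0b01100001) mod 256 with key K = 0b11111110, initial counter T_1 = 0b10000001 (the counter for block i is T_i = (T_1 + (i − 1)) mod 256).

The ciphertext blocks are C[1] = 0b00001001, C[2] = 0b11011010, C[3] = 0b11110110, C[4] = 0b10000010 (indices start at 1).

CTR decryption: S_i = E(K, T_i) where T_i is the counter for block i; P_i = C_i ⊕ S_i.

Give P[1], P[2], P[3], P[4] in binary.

P[1] = 0b11101001, P[2] = 0b00000111, P[3] = 0b00101000, P[4] = 0b01011001

P[1]: T = 0b10000001, S = E(K, T) = 0b11100000; 0b00001001 ⊕ 0b11100000 = 0b11101001.
P[2]: T = 0b10000010, S = E(K, T) = 0b11011101; 0b11011010 ⊕ 0b11011101 = 0b00000111.
P[3]: T = 0b10000011, S = E(K, T) = 0b11011110; 0b11110110 ⊕ 0b11011110 = 0b00101000.
P[4]: T = 0b10000100, S = E(K, T) = 0b11011011; 0b10000010 ⊕ 0b11011011 = 0b01011001.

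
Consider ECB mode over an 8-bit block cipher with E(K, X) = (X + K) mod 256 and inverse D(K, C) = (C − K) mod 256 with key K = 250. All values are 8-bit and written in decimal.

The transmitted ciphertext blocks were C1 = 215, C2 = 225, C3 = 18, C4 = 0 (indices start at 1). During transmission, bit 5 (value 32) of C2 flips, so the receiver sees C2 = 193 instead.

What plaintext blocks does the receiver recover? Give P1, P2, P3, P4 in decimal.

ECB decryption: P_i = D(K, C_i).
Only C2 changed, to 193. In ECB, a change in C_i affects only P_i. Decrypting the received ciphertext:
P1: D(K, 215) = 221.
P2: D(K, 193) = 199.
P3: D(K, 18) = 24.
P4: D(K, 0) = 6.
Blocks that differ from the original plaintext: P2.

P1 = 221, P2 = 199, P3 = 24, P4 = 6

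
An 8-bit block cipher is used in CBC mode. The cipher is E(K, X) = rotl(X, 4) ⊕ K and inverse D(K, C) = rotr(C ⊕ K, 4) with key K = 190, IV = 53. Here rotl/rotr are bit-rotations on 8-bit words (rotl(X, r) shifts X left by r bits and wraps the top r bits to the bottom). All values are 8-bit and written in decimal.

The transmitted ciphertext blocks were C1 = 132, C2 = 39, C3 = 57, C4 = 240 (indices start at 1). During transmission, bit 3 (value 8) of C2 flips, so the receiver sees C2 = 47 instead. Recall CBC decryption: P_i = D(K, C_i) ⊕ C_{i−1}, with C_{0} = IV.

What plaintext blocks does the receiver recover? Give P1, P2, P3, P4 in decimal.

Only C2 changed, to 47. In CBC, a change in C_i garbles P_i and flips the same bit in P_{i+1}. Decrypting the received ciphertext:
P1: D(K, 132) = 163; 163 ⊕ 53 = 150.
P2: D(K, 47) = 25; 25 ⊕ 132 = 157.
P3: D(K, 57) = 120; 120 ⊕ 47 = 87.
P4: D(K, 240) = 228; 228 ⊕ 57 = 221.
Blocks that differ from the original plaintext: P2, P3.

P1 = 150, P2 = 157, P3 = 87, P4 = 221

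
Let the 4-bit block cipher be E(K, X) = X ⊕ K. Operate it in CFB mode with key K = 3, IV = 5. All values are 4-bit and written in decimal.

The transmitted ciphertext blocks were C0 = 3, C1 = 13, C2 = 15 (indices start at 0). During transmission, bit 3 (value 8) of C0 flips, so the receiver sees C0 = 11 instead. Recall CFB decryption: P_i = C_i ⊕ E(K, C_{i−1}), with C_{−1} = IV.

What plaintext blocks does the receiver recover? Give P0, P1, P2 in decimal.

Only C0 changed, to 11. In CFB, a change in C_i flips the same bit in P_i and garbles P_{i+1}. Decrypting the received ciphertext:
P0: E(K, 5) = 6; 11 ⊕ 6 = 13.
P1: E(K, 11) = 8; 13 ⊕ 8 = 5.
P2: E(K, 13) = 14; 15 ⊕ 14 = 1.
Blocks that differ from the original plaintext: P0, P1.

P0 = 13, P1 = 5, P2 = 1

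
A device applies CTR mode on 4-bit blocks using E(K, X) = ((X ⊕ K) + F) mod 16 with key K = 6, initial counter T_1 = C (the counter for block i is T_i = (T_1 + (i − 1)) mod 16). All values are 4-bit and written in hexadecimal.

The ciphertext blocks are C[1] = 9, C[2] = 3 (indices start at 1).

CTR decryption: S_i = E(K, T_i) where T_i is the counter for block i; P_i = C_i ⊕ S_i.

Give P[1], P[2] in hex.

P[1]: T = C, S = E(K, T) = 9; 9 ⊕ 9 = 0.
P[2]: T = D, S = E(K, T) = A; 3 ⊕ A = 9.

P[1] = 0, P[2] = 9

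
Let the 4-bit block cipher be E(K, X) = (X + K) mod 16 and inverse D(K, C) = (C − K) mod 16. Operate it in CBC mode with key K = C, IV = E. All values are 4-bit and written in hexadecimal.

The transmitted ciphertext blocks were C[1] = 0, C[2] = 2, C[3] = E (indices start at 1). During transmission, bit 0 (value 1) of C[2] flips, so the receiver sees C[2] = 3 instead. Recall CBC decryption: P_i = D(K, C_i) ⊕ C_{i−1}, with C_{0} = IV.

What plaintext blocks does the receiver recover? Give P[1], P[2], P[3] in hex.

Only C[2] changed, to 3. In CBC, a change in C_i garbles P_i and flips the same bit in P_{i+1}. Decrypting the received ciphertext:
P[1]: D(K, 0) = 4; 4 ⊕ E = A.
P[2]: D(K, 3) = 7; 7 ⊕ 0 = 7.
P[3]: D(K, E) = 2; 2 ⊕ 3 = 1.
Blocks that differ from the original plaintext: P[2], P[3].

P[1] = A, P[2] = 7, P[3] = 1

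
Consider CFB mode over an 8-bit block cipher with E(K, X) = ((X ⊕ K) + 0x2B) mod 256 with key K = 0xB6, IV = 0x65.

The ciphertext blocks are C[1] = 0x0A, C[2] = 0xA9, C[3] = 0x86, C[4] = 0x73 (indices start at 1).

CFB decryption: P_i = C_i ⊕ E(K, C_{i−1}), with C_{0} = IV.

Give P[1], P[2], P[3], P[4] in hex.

P[1]: E(K, 0x65) = 0xFE; 0x0A ⊕ 0xFE = 0xF4.
P[2]: E(K, 0x0A) = 0xE7; 0xA9 ⊕ 0xE7 = 0x4E.
P[3]: E(K, 0xA9) = 0x4A; 0x86 ⊕ 0x4A = 0xCC.
P[4]: E(K, 0x86) = 0x5B; 0x73 ⊕ 0x5B = 0x28.

P[1] = 0xF4, P[2] = 0x4E, P[3] = 0xCC, P[4] = 0x28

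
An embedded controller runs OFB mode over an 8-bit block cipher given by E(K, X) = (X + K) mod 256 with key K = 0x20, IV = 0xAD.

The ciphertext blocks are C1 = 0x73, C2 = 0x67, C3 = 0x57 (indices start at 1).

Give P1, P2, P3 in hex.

P1 = 0xBE, P2 = 0x8A, P3 = 0x5A

OFB decryption: S_i = E(K, S_{i−1}) with S_{0} = IV; P_i = C_i ⊕ S_i.
P1: S = E(K, 0xAD) = 0xCD; 0x73 ⊕ 0xCD = 0xBE.
P2: S = E(K, 0xCD) = 0xED; 0x67 ⊕ 0xED = 0x8A.
P3: S = E(K, 0xED) = 0x0D; 0x57 ⊕ 0x0D = 0x5A.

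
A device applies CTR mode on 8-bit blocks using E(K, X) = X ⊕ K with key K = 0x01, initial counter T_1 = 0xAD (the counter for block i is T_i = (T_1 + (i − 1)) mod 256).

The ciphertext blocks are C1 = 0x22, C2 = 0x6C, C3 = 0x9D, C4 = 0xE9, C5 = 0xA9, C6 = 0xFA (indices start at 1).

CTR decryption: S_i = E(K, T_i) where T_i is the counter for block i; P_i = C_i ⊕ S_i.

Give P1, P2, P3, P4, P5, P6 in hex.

P1 = 0x8E, P2 = 0xC3, P3 = 0x33, P4 = 0x58, P5 = 0x19, P6 = 0x49

P1: T = 0xAD, S = E(K, T) = 0xAC; 0x22 ⊕ 0xAC = 0x8E.
P2: T = 0xAE, S = E(K, T) = 0xAF; 0x6C ⊕ 0xAF = 0xC3.
P3: T = 0xAF, S = E(K, T) = 0xAE; 0x9D ⊕ 0xAE = 0x33.
P4: T = 0xB0, S = E(K, T) = 0xB1; 0xE9 ⊕ 0xB1 = 0x58.
P5: T = 0xB1, S = E(K, T) = 0xB0; 0xA9 ⊕ 0xB0 = 0x19.
P6: T = 0xB2, S = E(K, T) = 0xB3; 0xFA ⊕ 0xB3 = 0x49.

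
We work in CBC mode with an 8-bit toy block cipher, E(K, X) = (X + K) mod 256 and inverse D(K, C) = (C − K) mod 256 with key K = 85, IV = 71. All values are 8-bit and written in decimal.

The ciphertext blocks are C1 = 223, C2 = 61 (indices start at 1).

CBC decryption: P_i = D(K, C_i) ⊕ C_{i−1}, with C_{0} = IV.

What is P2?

P2: D(K, 61) = 232; 232 ⊕ 223 = 55.

P2 = 55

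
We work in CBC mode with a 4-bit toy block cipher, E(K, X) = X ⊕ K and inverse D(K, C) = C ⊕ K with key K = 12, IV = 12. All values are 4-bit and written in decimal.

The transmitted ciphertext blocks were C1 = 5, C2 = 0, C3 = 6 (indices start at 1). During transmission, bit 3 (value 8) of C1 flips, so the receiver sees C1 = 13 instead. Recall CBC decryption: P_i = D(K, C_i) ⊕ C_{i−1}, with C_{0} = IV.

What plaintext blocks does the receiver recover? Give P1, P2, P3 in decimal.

Only C1 changed, to 13. In CBC, a change in C_i garbles P_i and flips the same bit in P_{i+1}. Decrypting the received ciphertext:
P1: D(K, 13) = 1; 1 ⊕ 12 = 13.
P2: D(K, 0) = 12; 12 ⊕ 13 = 1.
P3: D(K, 6) = 10; 10 ⊕ 0 = 10.
Blocks that differ from the original plaintext: P1, P2.

P1 = 13, P2 = 1, P3 = 10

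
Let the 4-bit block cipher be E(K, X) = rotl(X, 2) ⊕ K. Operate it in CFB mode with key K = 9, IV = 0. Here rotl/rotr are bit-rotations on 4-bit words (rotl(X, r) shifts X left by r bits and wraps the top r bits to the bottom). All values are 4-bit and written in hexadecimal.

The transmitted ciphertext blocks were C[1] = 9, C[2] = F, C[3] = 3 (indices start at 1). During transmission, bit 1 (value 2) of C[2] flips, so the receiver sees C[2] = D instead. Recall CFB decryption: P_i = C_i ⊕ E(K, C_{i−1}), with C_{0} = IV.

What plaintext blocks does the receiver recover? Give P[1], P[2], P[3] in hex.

Only C[2] changed, to D. In CFB, a change in C_i flips the same bit in P_i and garbles P_{i+1}. Decrypting the received ciphertext:
P[1]: E(K, 0) = 9; 9 ⊕ 9 = 0.
P[2]: E(K, 9) = F; D ⊕ F = 2.
P[3]: E(K, D) = E; 3 ⊕ E = D.
Blocks that differ from the original plaintext: P[2], P[3].

P[1] = 0, P[2] = 2, P[3] = D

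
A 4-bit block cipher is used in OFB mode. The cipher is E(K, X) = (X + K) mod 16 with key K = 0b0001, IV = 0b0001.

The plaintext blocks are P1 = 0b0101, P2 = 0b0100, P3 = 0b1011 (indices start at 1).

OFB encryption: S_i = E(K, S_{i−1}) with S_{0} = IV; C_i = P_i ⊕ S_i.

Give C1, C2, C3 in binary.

C1: S = E(K, 0b0001) = 0b0010; 0b0101 ⊕ 0b0010 = 0b0111.
C2: S = E(K, 0b0010) = 0b0011; 0b0100 ⊕ 0b0011 = 0b0111.
C3: S = E(K, 0b0011) = 0b0100; 0b1011 ⊕ 0b0100 = 0b1111.

C1 = 0b0111, C2 = 0b0111, C3 = 0b1111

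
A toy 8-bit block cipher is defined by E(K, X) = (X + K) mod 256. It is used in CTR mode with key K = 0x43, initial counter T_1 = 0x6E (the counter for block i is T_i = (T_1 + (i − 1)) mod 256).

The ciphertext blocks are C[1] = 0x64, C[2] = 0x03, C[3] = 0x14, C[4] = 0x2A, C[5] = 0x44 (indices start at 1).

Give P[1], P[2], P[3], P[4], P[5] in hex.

P[1] = 0xD5, P[2] = 0xB1, P[3] = 0xA7, P[4] = 0x9E, P[5] = 0xF1

CTR decryption: S_i = E(K, T_i) where T_i is the counter for block i; P_i = C_i ⊕ S_i.
P[1]: T = 0x6E, S = E(K, T) = 0xB1; 0x64 ⊕ 0xB1 = 0xD5.
P[2]: T = 0x6F, S = E(K, T) = 0xB2; 0x03 ⊕ 0xB2 = 0xB1.
P[3]: T = 0x70, S = E(K, T) = 0xB3; 0x14 ⊕ 0xB3 = 0xA7.
P[4]: T = 0x71, S = E(K, T) = 0xB4; 0x2A ⊕ 0xB4 = 0x9E.
P[5]: T = 0x72, S = E(K, T) = 0xB5; 0x44 ⊕ 0xB5 = 0xF1.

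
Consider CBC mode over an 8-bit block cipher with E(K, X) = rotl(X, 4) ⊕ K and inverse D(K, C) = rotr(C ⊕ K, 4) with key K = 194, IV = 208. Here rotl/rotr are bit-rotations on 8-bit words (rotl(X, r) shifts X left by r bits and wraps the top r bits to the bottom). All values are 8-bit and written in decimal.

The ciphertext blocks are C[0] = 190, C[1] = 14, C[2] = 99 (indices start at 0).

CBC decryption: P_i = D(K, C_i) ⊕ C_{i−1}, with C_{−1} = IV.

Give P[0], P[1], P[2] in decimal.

P[0] = 23, P[1] = 114, P[2] = 20

P[0]: D(K, 190) = 199; 199 ⊕ 208 = 23.
P[1]: D(K, 14) = 204; 204 ⊕ 190 = 114.
P[2]: D(K, 99) = 26; 26 ⊕ 14 = 20.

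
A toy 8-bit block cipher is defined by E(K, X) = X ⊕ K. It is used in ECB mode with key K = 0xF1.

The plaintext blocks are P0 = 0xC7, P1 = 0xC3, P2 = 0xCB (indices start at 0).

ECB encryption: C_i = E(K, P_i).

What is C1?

C1 = 0x32

C1: E(K, 0xC3) = 0x32.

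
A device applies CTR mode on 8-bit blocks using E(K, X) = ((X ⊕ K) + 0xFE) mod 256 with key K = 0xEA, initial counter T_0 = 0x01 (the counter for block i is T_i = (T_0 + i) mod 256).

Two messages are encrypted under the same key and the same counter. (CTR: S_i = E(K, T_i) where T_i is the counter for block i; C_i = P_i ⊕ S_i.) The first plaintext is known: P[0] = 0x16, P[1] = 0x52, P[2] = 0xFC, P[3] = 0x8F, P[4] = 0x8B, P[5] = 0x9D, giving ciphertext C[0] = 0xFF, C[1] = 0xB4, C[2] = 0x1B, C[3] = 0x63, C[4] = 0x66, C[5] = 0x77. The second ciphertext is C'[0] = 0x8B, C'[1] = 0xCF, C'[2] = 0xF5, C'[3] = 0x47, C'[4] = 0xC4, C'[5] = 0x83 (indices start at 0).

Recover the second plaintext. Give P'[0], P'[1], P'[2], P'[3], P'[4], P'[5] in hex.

In CTR with a reused counter, both messages share the same keystream S_i, so C_i ⊕ C'_i = P_i ⊕ P'_i and thus P'_i = P_i ⊕ C_i ⊕ C'_i.
P'[0]: 0x16 ⊕ 0xFF ⊕ 0x8B = 0x62.
P'[1]: 0x52 ⊕ 0xB4 ⊕ 0xCF = 0x29.
P'[2]: 0xFC ⊕ 0x1B ⊕ 0xF5 = 0x12.
P'[3]: 0x8F ⊕ 0x63 ⊕ 0x47 = 0xAB.
P'[4]: 0x8B ⊕ 0x66 ⊕ 0xC4 = 0x29.
P'[5]: 0x9D ⊕ 0x77 ⊕ 0x83 = 0x69.

P'[0] = 0x62, P'[1] = 0x29, P'[2] = 0x12, P'[3] = 0xAB, P'[4] = 0x29, P'[5] = 0x69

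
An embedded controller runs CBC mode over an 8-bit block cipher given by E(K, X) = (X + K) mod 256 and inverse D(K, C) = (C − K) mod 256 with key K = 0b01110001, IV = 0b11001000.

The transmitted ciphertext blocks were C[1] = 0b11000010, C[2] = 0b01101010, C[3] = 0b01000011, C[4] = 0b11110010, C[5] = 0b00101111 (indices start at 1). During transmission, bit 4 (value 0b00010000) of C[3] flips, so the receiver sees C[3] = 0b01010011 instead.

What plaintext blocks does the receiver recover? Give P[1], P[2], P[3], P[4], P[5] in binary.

P[1] = 0b10011001, P[2] = 0b00111011, P[3] = 0b10001000, P[4] = 0b11010010, P[5] = 0b01001100

CBC decryption: P_i = D(K, C_i) ⊕ C_{i−1}, with C_{0} = IV.
Only C[3] changed, to 0b01010011. In CBC, a change in C_i garbles P_i and flips the same bit in P_{i+1}. Decrypting the received ciphertext:
P[1]: D(K, 0b11000010) = 0b01010001; 0b01010001 ⊕ 0b11001000 = 0b10011001.
P[2]: D(K, 0b01101010) = 0b11111001; 0b11111001 ⊕ 0b11000010 = 0b00111011.
P[3]: D(K, 0b01010011) = 0b11100010; 0b11100010 ⊕ 0b01101010 = 0b10001000.
P[4]: D(K, 0b11110010) = 0b10000001; 0b10000001 ⊕ 0b01010011 = 0b11010010.
P[5]: D(K, 0b00101111) = 0b10111110; 0b10111110 ⊕ 0b11110010 = 0b01001100.
Blocks that differ from the original plaintext: P[3], P[4].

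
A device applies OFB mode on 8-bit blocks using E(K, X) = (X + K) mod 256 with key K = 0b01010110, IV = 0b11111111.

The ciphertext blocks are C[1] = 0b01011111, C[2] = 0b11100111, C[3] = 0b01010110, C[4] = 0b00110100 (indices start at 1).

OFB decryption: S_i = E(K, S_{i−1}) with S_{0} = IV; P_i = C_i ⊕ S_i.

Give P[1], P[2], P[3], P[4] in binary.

P[1]: S = E(K, 0b11111111) = 0b01010101; 0b01011111 ⊕ 0b01010101 = 0b00001010.
P[2]: S = E(K, 0b01010101) = 0b10101011; 0b11100111 ⊕ 0b10101011 = 0b01001100.
P[3]: S = E(K, 0b10101011) = 0b00000001; 0b01010110 ⊕ 0b00000001 = 0b01010111.
P[4]: S = E(K, 0b00000001) = 0b01010111; 0b00110100 ⊕ 0b01010111 = 0b01100011.

P[1] = 0b00001010, P[2] = 0b01001100, P[3] = 0b01010111, P[4] = 0b01100011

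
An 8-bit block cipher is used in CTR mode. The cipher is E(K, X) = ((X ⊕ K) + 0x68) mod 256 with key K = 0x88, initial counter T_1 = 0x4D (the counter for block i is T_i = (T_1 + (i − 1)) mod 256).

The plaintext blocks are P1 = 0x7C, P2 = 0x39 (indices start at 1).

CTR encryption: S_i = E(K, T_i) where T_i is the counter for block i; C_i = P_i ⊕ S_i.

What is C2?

C1: T = 0x4D, S = E(K, T) = 0x2D; 0x7C ⊕ 0x2D = 0x51.
C2: T = 0x4E, S = E(K, T) = 0x2E; 0x39 ⊕ 0x2E = 0x17.

C2 = 0x17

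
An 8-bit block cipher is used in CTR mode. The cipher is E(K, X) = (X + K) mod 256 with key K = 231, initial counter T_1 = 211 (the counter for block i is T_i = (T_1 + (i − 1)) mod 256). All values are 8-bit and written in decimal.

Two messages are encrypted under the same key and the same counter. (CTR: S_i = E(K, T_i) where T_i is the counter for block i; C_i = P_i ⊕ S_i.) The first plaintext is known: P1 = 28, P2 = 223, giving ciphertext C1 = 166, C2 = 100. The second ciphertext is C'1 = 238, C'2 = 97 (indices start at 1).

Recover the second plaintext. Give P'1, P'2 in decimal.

In CTR with a reused counter, both messages share the same keystream S_i, so C_i ⊕ C'_i = P_i ⊕ P'_i and thus P'_i = P_i ⊕ C_i ⊕ C'_i.
P'1: 28 ⊕ 166 ⊕ 238 = 84.
P'2: 223 ⊕ 100 ⊕ 97 = 218.

P'1 = 84, P'2 = 218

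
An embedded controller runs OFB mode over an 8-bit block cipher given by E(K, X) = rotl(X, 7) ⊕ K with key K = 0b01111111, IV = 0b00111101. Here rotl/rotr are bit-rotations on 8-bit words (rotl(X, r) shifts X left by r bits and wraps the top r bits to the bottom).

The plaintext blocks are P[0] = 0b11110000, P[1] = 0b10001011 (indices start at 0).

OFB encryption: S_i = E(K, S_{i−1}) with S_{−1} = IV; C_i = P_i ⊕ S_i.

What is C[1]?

C[1] = 0b00000100

C[0]: S = E(K, 0b00111101) = 0b11100001; 0b11110000 ⊕ 0b11100001 = 0b00010001.
C[1]: S = E(K, 0b11100001) = 0b10001111; 0b10001011 ⊕ 0b10001111 = 0b00000100.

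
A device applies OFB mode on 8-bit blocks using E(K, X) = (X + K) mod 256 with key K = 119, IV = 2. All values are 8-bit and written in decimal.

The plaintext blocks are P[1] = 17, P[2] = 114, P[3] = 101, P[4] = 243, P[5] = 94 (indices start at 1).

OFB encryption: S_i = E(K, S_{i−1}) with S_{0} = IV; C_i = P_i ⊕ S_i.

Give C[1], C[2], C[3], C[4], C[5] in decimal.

C[1] = 104, C[2] = 130, C[3] = 2, C[4] = 45, C[5] = 11

C[1]: S = E(K, 2) = 121; 17 ⊕ 121 = 104.
C[2]: S = E(K, 121) = 240; 114 ⊕ 240 = 130.
C[3]: S = E(K, 240) = 103; 101 ⊕ 103 = 2.
C[4]: S = E(K, 103) = 222; 243 ⊕ 222 = 45.
C[5]: S = E(K, 222) = 85; 94 ⊕ 85 = 11.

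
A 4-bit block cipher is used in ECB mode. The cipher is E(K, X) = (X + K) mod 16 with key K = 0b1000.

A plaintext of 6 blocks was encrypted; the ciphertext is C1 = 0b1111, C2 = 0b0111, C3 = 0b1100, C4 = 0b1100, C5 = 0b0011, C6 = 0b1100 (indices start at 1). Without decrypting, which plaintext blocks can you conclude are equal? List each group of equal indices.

ECB encrypts each block independently with the same key, so equal ciphertext blocks imply equal plaintext blocks.
C3 = C4 = C6 = 0b1100, so P3 = P4 = P6.

P3 = P4 = P6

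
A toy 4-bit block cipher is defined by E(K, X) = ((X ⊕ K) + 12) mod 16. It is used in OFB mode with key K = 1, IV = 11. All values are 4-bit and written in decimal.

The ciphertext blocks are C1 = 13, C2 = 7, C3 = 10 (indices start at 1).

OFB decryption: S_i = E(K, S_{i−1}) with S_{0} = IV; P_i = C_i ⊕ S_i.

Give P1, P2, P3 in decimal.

P1 = 11, P2 = 4, P3 = 4

P1: S = E(K, 11) = 6; 13 ⊕ 6 = 11.
P2: S = E(K, 6) = 3; 7 ⊕ 3 = 4.
P3: S = E(K, 3) = 14; 10 ⊕ 14 = 4.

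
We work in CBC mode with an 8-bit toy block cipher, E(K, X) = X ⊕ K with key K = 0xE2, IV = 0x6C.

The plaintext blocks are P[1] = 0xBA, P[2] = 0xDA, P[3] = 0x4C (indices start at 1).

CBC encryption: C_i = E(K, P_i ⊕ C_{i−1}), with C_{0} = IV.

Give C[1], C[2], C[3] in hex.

C[1]: P[1] ⊕ 0x6C = 0xD6; E(K, 0xD6) = 0x34.
C[2]: P[2] ⊕ 0x34 = 0xEE; E(K, 0xEE) = 0x0C.
C[3]: P[3] ⊕ 0x0C = 0x40; E(K, 0x40) = 0xA2.

C[1] = 0x34, C[2] = 0x0C, C[3] = 0xA2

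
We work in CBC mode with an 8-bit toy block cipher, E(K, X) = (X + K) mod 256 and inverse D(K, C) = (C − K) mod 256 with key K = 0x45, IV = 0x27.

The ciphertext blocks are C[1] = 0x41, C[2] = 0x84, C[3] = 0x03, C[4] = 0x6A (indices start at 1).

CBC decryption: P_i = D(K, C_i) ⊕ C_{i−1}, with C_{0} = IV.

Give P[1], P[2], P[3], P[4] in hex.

P[1] = 0xDB, P[2] = 0x7E, P[3] = 0x3A, P[4] = 0x26

P[1]: D(K, 0x41) = 0xFC; 0xFC ⊕ 0x27 = 0xDB.
P[2]: D(K, 0x84) = 0x3F; 0x3F ⊕ 0x41 = 0x7E.
P[3]: D(K, 0x03) = 0xBE; 0xBE ⊕ 0x84 = 0x3A.
P[4]: D(K, 0x6A) = 0x25; 0x25 ⊕ 0x03 = 0x26.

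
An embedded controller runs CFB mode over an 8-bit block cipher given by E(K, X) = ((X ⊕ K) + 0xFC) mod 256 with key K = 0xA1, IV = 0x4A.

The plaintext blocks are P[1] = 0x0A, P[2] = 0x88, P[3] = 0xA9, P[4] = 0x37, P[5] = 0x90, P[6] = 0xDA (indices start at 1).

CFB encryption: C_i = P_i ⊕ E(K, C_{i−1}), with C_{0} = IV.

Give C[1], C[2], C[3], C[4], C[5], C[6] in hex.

C[1] = 0xED, C[2] = 0xC0, C[3] = 0xF4, C[4] = 0x66, C[5] = 0x53, C[6] = 0x34

C[1]: E(K, 0x4A) = 0xE7; 0x0A ⊕ 0xE7 = 0xED.
C[2]: E(K, 0xED) = 0x48; 0x88 ⊕ 0x48 = 0xC0.
C[3]: E(K, 0xC0) = 0x5D; 0xA9 ⊕ 0x5D = 0xF4.
C[4]: E(K, 0xF4) = 0x51; 0x37 ⊕ 0x51 = 0x66.
C[5]: E(K, 0x66) = 0xC3; 0x90 ⊕ 0xC3 = 0x53.
C[6]: E(K, 0x53) = 0xEE; 0xDA ⊕ 0xEE = 0x34.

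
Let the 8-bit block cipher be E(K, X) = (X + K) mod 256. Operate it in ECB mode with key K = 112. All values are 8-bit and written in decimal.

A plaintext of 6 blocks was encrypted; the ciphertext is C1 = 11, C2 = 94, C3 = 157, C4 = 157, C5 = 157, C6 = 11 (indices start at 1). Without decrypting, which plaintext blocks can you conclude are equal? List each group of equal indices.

ECB encrypts each block independently with the same key, so equal ciphertext blocks imply equal plaintext blocks.
C1 = C6 = 11, so P1 = P6.
C3 = C4 = C5 = 157, so P3 = P4 = P5.

P1 = P6; P3 = P4 = P5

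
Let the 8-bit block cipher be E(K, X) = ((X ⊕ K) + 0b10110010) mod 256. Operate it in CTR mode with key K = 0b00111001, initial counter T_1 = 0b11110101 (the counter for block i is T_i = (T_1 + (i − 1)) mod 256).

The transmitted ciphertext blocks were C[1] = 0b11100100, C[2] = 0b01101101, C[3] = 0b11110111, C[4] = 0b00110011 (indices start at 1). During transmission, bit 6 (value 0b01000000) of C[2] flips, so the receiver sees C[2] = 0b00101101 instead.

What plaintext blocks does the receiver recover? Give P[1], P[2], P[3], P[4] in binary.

CTR decryption: S_i = E(K, T_i) where T_i is the counter for block i; P_i = C_i ⊕ S_i.
Only C[2] changed, to 0b00101101. In CTR, a change in C_i flips the same bit in P_i only; the keystream is unaffected. Decrypting the received ciphertext:
P[1]: T = 0b11110101, S = E(K, T) = 0b01111110; 0b11100100 ⊕ 0b01111110 = 0b10011010.
P[2]: T = 0b11110110, S = E(K, T) = 0b10000001; 0b00101101 ⊕ 0b10000001 = 0b10101100.
P[3]: T = 0b11110111, S = E(K, T) = 0b10000000; 0b11110111 ⊕ 0b10000000 = 0b01110111.
P[4]: T = 0b11111000, S = E(K, T) = 0b01110011; 0b00110011 ⊕ 0b01110011 = 0b01000000.
Blocks that differ from the original plaintext: P[2].

P[1] = 0b10011010, P[2] = 0b10101100, P[3] = 0b01110111, P[4] = 0b01000000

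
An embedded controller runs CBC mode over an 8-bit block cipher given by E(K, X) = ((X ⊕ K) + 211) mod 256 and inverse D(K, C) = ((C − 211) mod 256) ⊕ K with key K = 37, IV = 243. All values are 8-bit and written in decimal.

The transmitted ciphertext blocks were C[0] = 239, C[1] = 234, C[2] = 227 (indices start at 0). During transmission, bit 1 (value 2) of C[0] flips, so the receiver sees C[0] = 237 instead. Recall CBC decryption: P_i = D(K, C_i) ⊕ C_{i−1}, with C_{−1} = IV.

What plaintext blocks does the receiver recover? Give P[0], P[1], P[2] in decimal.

P[0] = 204, P[1] = 223, P[2] = 223

Only C[0] changed, to 237. In CBC, a change in C_i garbles P_i and flips the same bit in P_{i+1}. Decrypting the received ciphertext:
P[0]: D(K, 237) = 63; 63 ⊕ 243 = 204.
P[1]: D(K, 234) = 50; 50 ⊕ 237 = 223.
P[2]: D(K, 227) = 53; 53 ⊕ 234 = 223.
Blocks that differ from the original plaintext: P[0], P[1].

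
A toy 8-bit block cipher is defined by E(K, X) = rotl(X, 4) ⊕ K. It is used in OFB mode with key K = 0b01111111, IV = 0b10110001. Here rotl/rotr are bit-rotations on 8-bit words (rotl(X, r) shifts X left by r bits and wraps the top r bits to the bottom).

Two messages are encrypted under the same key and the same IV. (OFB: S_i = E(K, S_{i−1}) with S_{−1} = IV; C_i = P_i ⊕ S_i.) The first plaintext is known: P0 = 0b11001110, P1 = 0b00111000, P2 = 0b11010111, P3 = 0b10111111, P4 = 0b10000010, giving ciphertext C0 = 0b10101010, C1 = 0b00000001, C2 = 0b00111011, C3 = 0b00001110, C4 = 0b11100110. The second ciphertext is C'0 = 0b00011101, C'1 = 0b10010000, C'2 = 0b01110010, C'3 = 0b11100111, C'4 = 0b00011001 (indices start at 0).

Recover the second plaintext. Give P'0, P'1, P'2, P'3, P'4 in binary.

P'0 = 0b01111001, P'1 = 0b10101001, P'2 = 0b10011110, P'3 = 0b01010110, P'4 = 0b01111101

In OFB with a reused IV, both messages share the same keystream S_i, so C_i ⊕ C'_i = P_i ⊕ P'_i and thus P'_i = P_i ⊕ C_i ⊕ C'_i.
P'0: 0b11001110 ⊕ 0b10101010 ⊕ 0b00011101 = 0b01111001.
P'1: 0b00111000 ⊕ 0b00000001 ⊕ 0b10010000 = 0b10101001.
P'2: 0b11010111 ⊕ 0b00111011 ⊕ 0b01110010 = 0b10011110.
P'3: 0b10111111 ⊕ 0b00001110 ⊕ 0b11100111 = 0b01010110.
P'4: 0b10000010 ⊕ 0b11100110 ⊕ 0b00011001 = 0b01111101.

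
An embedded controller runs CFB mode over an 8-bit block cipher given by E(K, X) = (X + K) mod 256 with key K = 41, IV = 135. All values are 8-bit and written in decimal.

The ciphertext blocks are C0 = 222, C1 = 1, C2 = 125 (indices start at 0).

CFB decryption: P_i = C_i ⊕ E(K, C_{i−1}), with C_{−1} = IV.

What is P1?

P1 = 6

P1: E(K, 222) = 7; 1 ⊕ 7 = 6.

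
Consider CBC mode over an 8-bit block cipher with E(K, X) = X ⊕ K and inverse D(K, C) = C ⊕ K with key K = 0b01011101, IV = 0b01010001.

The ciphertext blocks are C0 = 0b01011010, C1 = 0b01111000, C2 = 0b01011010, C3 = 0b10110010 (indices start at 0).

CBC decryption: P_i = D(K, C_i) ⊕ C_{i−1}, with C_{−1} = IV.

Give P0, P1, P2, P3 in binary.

P0: D(K, 0b01011010) = 0b00000111; 0b00000111 ⊕ 0b01010001 = 0b01010110.
P1: D(K, 0b01111000) = 0b00100101; 0b00100101 ⊕ 0b01011010 = 0b01111111.
P2: D(K, 0b01011010) = 0b00000111; 0b00000111 ⊕ 0b01111000 = 0b01111111.
P3: D(K, 0b10110010) = 0b11101111; 0b11101111 ⊕ 0b01011010 = 0b10110101.

P0 = 0b01010110, P1 = 0b01111111, P2 = 0b01111111, P3 = 0b10110101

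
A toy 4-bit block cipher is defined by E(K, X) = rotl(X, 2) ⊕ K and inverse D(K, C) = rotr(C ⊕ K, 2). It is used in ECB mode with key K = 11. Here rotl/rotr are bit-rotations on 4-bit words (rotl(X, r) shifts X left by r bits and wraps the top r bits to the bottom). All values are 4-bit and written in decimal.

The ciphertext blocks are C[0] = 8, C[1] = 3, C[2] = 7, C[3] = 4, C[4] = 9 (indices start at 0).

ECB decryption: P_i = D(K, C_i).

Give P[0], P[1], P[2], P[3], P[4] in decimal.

P[0] = 12, P[1] = 2, P[2] = 3, P[3] = 15, P[4] = 8

P[0]: D(K, 8) = 12.
P[1]: D(K, 3) = 2.
P[2]: D(K, 7) = 3.
P[3]: D(K, 4) = 15.
P[4]: D(K, 9) = 8.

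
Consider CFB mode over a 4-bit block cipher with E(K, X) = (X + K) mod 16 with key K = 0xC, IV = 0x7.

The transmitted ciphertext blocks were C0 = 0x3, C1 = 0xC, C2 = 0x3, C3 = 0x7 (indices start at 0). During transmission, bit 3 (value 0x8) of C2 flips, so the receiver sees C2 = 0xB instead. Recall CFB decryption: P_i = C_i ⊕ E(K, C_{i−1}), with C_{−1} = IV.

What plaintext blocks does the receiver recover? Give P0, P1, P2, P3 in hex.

Only C2 changed, to 0xB. In CFB, a change in C_i flips the same bit in P_i and garbles P_{i+1}. Decrypting the received ciphertext:
P0: E(K, 0x7) = 0x3; 0x3 ⊕ 0x3 = 0x0.
P1: E(K, 0x3) = 0xF; 0xC ⊕ 0xF = 0x3.
P2: E(K, 0xC) = 0x8; 0xB ⊕ 0x8 = 0x3.
P3: E(K, 0xB) = 0x7; 0x7 ⊕ 0x7 = 0x0.
Blocks that differ from the original plaintext: P2, P3.

P0 = 0x0, P1 = 0x3, P2 = 0x3, P3 = 0x0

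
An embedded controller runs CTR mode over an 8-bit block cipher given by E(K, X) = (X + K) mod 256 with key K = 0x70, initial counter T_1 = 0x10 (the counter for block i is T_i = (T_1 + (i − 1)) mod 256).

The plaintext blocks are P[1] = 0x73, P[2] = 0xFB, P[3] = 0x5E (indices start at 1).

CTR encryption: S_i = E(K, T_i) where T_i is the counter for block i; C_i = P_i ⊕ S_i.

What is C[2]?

C[2] = 0x7A

C[1]: T = 0x10, S = E(K, T) = 0x80; 0x73 ⊕ 0x80 = 0xF3.
C[2]: T = 0x11, S = E(K, T) = 0x81; 0xFB ⊕ 0x81 = 0x7A.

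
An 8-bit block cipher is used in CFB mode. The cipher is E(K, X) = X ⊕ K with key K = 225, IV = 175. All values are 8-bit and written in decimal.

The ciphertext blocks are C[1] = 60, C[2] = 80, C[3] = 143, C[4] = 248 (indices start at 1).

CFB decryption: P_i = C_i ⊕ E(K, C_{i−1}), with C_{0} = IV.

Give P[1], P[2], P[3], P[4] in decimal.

P[1] = 114, P[2] = 141, P[3] = 62, P[4] = 150

P[1]: E(K, 175) = 78; 60 ⊕ 78 = 114.
P[2]: E(K, 60) = 221; 80 ⊕ 221 = 141.
P[3]: E(K, 80) = 177; 143 ⊕ 177 = 62.
P[4]: E(K, 143) = 110; 248 ⊕ 110 = 150.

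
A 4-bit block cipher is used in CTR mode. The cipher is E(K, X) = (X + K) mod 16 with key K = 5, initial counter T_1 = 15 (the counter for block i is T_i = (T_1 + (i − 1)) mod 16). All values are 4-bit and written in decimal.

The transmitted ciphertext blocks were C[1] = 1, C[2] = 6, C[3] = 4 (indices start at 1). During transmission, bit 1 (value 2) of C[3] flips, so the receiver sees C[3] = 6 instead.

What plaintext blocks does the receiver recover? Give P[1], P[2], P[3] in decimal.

CTR decryption: S_i = E(K, T_i) where T_i is the counter for block i; P_i = C_i ⊕ S_i.
Only C[3] changed, to 6. In CTR, a change in C_i flips the same bit in P_i only; the keystream is unaffected. Decrypting the received ciphertext:
P[1]: T = 15, S = E(K, T) = 4; 1 ⊕ 4 = 5.
P[2]: T = 0, S = E(K, T) = 5; 6 ⊕ 5 = 3.
P[3]: T = 1, S = E(K, T) = 6; 6 ⊕ 6 = 0.
Blocks that differ from the original plaintext: P[3].

P[1] = 5, P[2] = 3, P[3] = 0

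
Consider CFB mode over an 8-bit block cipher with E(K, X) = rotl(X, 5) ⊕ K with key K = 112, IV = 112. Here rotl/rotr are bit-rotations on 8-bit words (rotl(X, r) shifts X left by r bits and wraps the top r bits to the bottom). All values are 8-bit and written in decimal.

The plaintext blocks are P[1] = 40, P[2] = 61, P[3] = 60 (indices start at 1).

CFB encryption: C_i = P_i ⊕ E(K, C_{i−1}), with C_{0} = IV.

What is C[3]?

C[1]: E(K, 112) = 126; 40 ⊕ 126 = 86.
C[2]: E(K, 86) = 186; 61 ⊕ 186 = 135.
C[3]: E(K, 135) = 128; 60 ⊕ 128 = 188.

C[3] = 188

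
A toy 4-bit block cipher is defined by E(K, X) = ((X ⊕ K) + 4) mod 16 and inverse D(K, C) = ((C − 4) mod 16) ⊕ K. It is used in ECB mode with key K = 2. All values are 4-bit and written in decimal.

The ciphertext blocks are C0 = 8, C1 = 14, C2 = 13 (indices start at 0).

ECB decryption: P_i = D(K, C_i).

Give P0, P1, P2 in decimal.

P0: D(K, 8) = 6.
P1: D(K, 14) = 8.
P2: D(K, 13) = 11.

P0 = 6, P1 = 8, P2 = 11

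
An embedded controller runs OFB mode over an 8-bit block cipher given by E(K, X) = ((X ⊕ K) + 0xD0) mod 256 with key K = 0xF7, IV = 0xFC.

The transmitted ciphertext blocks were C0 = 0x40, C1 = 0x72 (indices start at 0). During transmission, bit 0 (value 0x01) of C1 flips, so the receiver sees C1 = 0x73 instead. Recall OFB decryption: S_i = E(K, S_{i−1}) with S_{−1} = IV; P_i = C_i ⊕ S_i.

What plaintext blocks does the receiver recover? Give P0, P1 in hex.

P0 = 0x9B, P1 = 0x8F

Only C1 changed, to 0x73. In OFB, a change in C_i flips the same bit in P_i only; the keystream is unaffected. Decrypting the received ciphertext:
P0: S = E(K, 0xFC) = 0xDB; 0x40 ⊕ 0xDB = 0x9B.
P1: S = E(K, 0xDB) = 0xFC; 0x73 ⊕ 0xFC = 0x8F.
Blocks that differ from the original plaintext: P1.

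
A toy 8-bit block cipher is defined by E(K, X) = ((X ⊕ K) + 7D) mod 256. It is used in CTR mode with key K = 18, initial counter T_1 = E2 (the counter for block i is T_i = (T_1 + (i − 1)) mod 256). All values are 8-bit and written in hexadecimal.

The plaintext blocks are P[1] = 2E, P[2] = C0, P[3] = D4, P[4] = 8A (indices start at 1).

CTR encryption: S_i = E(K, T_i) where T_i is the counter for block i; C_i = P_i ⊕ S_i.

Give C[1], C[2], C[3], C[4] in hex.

C[1] = 59, C[2] = B8, C[3] = AD, C[4] = F0

C[1]: T = E2, S = E(K, T) = 77; 2E ⊕ 77 = 59.
C[2]: T = E3, S = E(K, T) = 78; C0 ⊕ 78 = B8.
C[3]: T = E4, S = E(K, T) = 79; D4 ⊕ 79 = AD.
C[4]: T = E5, S = E(K, T) = 7A; 8A ⊕ 7A = F0.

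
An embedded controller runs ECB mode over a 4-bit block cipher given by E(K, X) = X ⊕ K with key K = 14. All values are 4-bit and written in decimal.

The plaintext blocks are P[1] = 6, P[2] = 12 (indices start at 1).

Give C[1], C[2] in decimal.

C[1] = 8, C[2] = 2

ECB encryption: C_i = E(K, P_i).
C[1]: E(K, 6) = 8.
C[2]: E(K, 12) = 2.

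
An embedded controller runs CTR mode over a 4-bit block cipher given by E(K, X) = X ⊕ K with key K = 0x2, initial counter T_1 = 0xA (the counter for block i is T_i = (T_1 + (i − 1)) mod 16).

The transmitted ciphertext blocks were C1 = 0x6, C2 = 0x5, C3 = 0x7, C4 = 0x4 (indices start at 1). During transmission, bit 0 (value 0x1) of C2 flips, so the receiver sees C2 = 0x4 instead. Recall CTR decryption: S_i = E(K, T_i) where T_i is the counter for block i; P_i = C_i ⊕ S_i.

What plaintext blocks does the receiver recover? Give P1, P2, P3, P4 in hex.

Only C2 changed, to 0x4. In CTR, a change in C_i flips the same bit in P_i only; the keystream is unaffected. Decrypting the received ciphertext:
P1: T = 0xA, S = E(K, T) = 0x8; 0x6 ⊕ 0x8 = 0xE.
P2: T = 0xB, S = E(K, T) = 0x9; 0x4 ⊕ 0x9 = 0xD.
P3: T = 0xC, S = E(K, T) = 0xE; 0x7 ⊕ 0xE = 0x9.
P4: T = 0xD, S = E(K, T) = 0xF; 0x4 ⊕ 0xF = 0xB.
Blocks that differ from the original plaintext: P2.

P1 = 0xE, P2 = 0xD, P3 = 0x9, P4 = 0xB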